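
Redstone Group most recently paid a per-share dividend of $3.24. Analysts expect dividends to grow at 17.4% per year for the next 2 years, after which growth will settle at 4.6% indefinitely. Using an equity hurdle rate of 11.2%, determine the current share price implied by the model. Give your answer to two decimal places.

$64.27

Two-stage DDM. Project D₁…D_2 at 0.174, terminal growth 0.046, discount at r = 0.112.
D_1 = 3.8038
D_2 = 4.4656
Terminal value at t=2: TV = D_3/(r−g) = 4.6710/(0.112−0.046) = 70.7732
P₀ = 3.8038/(1+0.112)^1 + 4.4656/(1+0.112)^2 + 70.7732/(1+0.112)^2 = 64.2667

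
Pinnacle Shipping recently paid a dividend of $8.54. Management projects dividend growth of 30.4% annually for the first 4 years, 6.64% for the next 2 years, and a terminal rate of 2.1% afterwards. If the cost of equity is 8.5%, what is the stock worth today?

$364.55

Three-stage DDM. Project D₁…D_6; terminal Gordon value at t=6 with g = 0.021; discount at r = 0.085.
D_1 = 11.1362
D_2 = 14.5216
D_3 = 18.9361
D_4 = 24.6927
D_5 = 26.3323
D_6 = 28.0807
TV_6 = 28.6704/(0.085−0.021) = 447.9755
P₀ = Σ Dₜ/(1+r)ᵗ + TV_6/(1+r)^6 = 364.5505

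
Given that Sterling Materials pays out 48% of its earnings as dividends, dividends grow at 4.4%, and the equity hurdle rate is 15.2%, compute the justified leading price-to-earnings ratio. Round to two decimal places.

4.44

Justified leading P/E = b/(r−g) = 0.48/(0.152−0.044) = 4.4444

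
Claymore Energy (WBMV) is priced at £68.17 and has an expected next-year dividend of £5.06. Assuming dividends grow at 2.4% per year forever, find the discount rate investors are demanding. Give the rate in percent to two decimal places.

9.82%

Rearranging the constant-growth DDM: r = D₁/P₀ + g.
r = 5.0600 / 68.17 + 0.024 = 0.07423 + 0.024 = 0.09823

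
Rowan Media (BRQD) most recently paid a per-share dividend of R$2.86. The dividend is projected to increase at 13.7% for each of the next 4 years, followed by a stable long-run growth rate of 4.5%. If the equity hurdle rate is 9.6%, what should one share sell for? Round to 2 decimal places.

R$80.43

Two-stage DDM. Project D₁…D_4 at 0.137, terminal growth 0.045, discount at r = 0.096.
D_1 = 3.2518
D_2 = 3.6973
D_3 = 4.2039
D_4 = 4.7798
Terminal value at t=4: TV = D_5/(r−g) = 4.9949/(0.096−0.045) = 97.9386
P₀ = 3.2518/(1+0.096)^1 + 3.6973/(1+0.096)^2 + 4.2039/(1+0.096)^3 + 4.7798/(1+0.096)^4 + 97.9386/(1+0.096)^4 = 80.4260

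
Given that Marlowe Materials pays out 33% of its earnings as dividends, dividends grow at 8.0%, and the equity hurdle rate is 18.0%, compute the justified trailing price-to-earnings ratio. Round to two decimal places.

Justified trailing P/E = b(1+g)/(r−g) = 0.33×(1+0.08)/(0.18−0.08) = 3.5640

3.56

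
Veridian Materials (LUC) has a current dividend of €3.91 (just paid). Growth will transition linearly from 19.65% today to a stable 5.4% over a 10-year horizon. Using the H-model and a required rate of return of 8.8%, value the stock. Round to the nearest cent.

€203.15

H-model: P₀ = D₀[(1+g_L) + H(g_S−g_L)]/(r−g_L), with H = 10/2 = 5.
P₀ = 3.91 × [(1+0.054) + 5×(0.1965−0.054)] / (0.088−0.054)
   = 3.91 × 1.7665 / 0.034 = 203.1475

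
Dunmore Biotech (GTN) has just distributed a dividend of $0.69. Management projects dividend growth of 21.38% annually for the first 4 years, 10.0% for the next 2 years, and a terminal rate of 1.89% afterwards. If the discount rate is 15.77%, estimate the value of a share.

$10.18

Three-stage DDM. Project D₁…D_6; terminal Gordon value at t=6 with g = 0.0189; discount at r = 0.1577.
D_1 = 0.8375
D_2 = 1.0166
D_3 = 1.2339
D_4 = 1.4977
D_5 = 1.6475
D_6 = 1.8123
TV_6 = 1.8465/(0.1577−0.0189) = 13.3035
P₀ = Σ Dₜ/(1+r)ᵗ + TV_6/(1+r)^6 = 10.1817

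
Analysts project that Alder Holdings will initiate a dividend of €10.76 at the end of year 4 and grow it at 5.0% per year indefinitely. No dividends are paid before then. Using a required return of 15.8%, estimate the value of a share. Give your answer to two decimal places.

Deferred-dividend DDM. At t=3 the remaining stream is a growing perpetuity with first payment D_4 = 10.76.
V_3 = D_4/(r−g) = 10.76/(0.158−0.05) = 99.6296
P₀ = V_3/(1+r)^3 = 99.6296/(1+0.158)^3 = 64.1598

€64.16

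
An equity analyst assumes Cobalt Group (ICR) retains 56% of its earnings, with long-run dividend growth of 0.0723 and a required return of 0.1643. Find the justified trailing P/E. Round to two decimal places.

Payout ratio b = 1 − 0.56 = 0.44.
Justified trailing P/E = b(1+g)/(r−g) = 0.44×(1+0.0723)/(0.1643−0.0723) = 5.1284

5.13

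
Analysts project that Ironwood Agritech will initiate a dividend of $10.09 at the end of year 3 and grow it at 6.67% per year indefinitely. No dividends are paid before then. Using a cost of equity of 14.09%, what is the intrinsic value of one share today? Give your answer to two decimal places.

$104.47

Deferred-dividend DDM. At t=2 the remaining stream is a growing perpetuity with first payment D_3 = 10.09.
V_2 = D_3/(r−g) = 10.09/(0.1409−0.0667) = 135.9838
P₀ = V_2/(1+r)^2 = 135.9838/(1+0.1409)^2 = 104.4701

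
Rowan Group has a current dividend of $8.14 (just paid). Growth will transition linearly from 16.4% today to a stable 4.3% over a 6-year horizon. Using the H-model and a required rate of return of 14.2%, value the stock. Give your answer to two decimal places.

H-model: P₀ = D₀[(1+g_L) + H(g_S−g_L)]/(r−g_L), with H = 6/2 = 3.
P₀ = 8.14 × [(1+0.043) + 3×(0.164−0.043)] / (0.142−0.043)
   = 8.14 × 1.4060 / 0.099 = 115.6044

$115.60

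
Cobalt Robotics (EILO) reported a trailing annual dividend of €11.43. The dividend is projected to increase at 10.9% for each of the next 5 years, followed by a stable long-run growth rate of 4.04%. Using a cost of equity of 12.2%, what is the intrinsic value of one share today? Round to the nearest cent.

€192.68

Two-stage DDM. Project D₁…D_5 at 0.109, terminal growth 0.0404, discount at r = 0.122.
D_1 = 12.6759
D_2 = 14.0575
D_3 = 15.5898
D_4 = 17.2891
D_5 = 19.1736
Terminal value at t=5: TV = D_6/(r−g) = 19.9482/(0.122−0.0404) = 244.4636
P₀ = 12.6759/(1+0.122)^1 + 14.0575/(1+0.122)^2 + 15.5898/(1+0.122)^3 + 17.2891/(1+0.122)^4 + 19.1736/(1+0.122)^5 + 244.4636/(1+0.122)^5 = 192.6772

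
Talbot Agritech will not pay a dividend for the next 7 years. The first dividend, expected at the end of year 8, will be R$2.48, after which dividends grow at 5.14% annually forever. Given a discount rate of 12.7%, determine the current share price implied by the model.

Deferred-dividend DDM. At t=7 the remaining stream is a growing perpetuity with first payment D_8 = 2.48.
V_7 = D_8/(r−g) = 2.48/(0.127−0.0514) = 32.8042
P₀ = V_7/(1+r)^7 = 32.8042/(1+0.127)^7 = 14.2057

R$14.21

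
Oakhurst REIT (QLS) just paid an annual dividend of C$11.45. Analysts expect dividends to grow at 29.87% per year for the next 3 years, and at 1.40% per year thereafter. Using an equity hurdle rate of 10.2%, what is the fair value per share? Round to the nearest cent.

Two-stage DDM. Project D₁…D_3 at 0.2987, terminal growth 0.014, discount at r = 0.102.
D_1 = 14.8701
D_2 = 19.3118
D_3 = 25.0803
Terminal value at t=3: TV = D_4/(r−g) = 25.4314/(0.102−0.014) = 288.9930
P₀ = 14.8701/(1+0.102)^1 + 19.3118/(1+0.102)^2 + 25.0803/(1+0.102)^3 + 288.9930/(1+0.102)^3 = 264.0815

C$264.08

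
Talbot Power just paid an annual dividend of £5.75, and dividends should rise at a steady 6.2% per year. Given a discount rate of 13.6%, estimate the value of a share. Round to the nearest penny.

£82.52

Gordon growth model: P₀ = D₁/(r − g). D₁ = 5.75 × (1 + 0.062) = 6.1065.
P₀ = 6.1065 / (0.136 − 0.062) = 6.1065 / 0.074 = 82.5203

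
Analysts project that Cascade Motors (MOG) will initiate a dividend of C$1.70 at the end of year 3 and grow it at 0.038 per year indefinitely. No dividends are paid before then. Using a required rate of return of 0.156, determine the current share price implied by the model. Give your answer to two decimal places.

C$10.78

Deferred-dividend DDM. At t=2 the remaining stream is a growing perpetuity with first payment D_3 = 1.70.
V_2 = D_3/(r−g) = 1.70/(0.156−0.038) = 14.4068
P₀ = V_2/(1+r)^2 = 14.4068/(1+0.156)^2 = 10.7808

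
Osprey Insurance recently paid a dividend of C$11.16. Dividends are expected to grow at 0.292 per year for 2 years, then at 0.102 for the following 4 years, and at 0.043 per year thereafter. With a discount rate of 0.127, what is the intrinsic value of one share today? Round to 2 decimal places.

Three-stage DDM. Project D₁…D_6; terminal Gordon value at t=6 with g = 0.043; discount at r = 0.127.
D_1 = 14.4187
D_2 = 18.6290
D_3 = 20.5291
D_4 = 22.6231
D_5 = 24.9307
D_6 = 27.4736
TV_6 = 28.6550/(0.127−0.043) = 341.1306
P₀ = Σ Dₜ/(1+r)ᵗ + TV_6/(1+r)^6 = 249.4325

C$249.43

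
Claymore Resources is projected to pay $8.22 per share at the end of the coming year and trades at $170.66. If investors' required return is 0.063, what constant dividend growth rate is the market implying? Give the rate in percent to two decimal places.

1.48%

From P₀ = D₁/(r − g), the implied growth is g = r − D₁/P₀.
g = 0.063 − 8.22/170.66 = 0.063 − 0.04817 = 0.01483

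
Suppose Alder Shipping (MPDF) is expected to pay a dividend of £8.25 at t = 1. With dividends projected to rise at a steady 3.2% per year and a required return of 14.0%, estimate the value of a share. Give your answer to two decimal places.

Gordon growth model: P₀ = D₁/(r − g), with D₁ = 8.25 given directly.
P₀ = 8.2500 / (0.14 − 0.032) = 8.2500 / 0.108 = 76.3889

£76.39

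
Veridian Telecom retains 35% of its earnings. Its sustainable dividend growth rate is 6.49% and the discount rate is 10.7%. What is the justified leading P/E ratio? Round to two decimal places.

15.44

Payout ratio b = 1 − 0.35 = 0.65.
Justified leading P/E = b/(r−g) = 0.65/(0.107−0.0649) = 15.4394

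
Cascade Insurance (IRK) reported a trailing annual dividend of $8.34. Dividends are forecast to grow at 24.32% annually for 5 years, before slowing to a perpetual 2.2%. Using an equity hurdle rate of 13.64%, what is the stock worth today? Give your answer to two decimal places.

$171.78

Two-stage DDM. Project D₁…D_5 at 0.2432, terminal growth 0.022, discount at r = 0.1364.
D_1 = 10.3683
D_2 = 12.8899
D_3 = 16.0247
D_4 = 19.9219
D_5 = 24.7669
Terminal value at t=5: TV = D_6/(r−g) = 25.3117/(0.1364−0.022) = 221.2564
P₀ = 10.3683/(1+0.1364)^1 + 12.8899/(1+0.1364)^2 + 16.0247/(1+0.1364)^3 + 19.9219/(1+0.1364)^4 + 24.7669/(1+0.1364)^5 + 221.2564/(1+0.1364)^5 = 171.7835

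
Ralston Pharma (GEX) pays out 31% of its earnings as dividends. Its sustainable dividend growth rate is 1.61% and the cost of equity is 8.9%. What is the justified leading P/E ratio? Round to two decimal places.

Justified leading P/E = b/(r−g) = 0.31/(0.089−0.0161) = 4.2524

4.25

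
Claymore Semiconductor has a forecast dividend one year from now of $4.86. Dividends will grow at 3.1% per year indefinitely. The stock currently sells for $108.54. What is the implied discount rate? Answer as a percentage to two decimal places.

7.58%

Rearranging the constant-growth DDM: r = D₁/P₀ + g.
r = 4.8600 / 108.54 + 0.031 = 0.04478 + 0.031 = 0.07578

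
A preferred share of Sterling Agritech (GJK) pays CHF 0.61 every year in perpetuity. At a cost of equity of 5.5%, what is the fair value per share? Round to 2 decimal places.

CHF 11.09

Zero-growth DDM (perpetuity): P₀ = D/r = 0.61 / 0.055 = 11.0909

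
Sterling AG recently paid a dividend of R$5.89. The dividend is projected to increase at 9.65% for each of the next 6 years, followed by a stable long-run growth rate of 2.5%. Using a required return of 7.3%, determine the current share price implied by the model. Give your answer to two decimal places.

R$181.39

Two-stage DDM. Project D₁…D_6 at 0.0965, terminal growth 0.025, discount at r = 0.073.
D_1 = 6.4584
D_2 = 7.0816
D_3 = 7.7650
D_4 = 8.5143
D_5 = 9.3359
D_6 = 10.2369
Terminal value at t=6: TV = D_7/(r−g) = 10.4928/(0.073−0.025) = 218.5998
P₀ = 6.4584/(1+0.073)^1 + 7.0816/(1+0.073)^2 + 7.7650/(1+0.073)^3 + 8.5143/(1+0.073)^4 + 9.3359/(1+0.073)^5 + 10.2369/(1+0.073)^6 + 218.5998/(1+0.073)^6 = 181.3858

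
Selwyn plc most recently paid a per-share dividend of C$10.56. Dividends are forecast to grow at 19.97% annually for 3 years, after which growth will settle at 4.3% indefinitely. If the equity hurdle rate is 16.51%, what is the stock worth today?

C$132.08

Two-stage DDM. Project D₁…D_3 at 0.1997, terminal growth 0.043, discount at r = 0.1651.
D_1 = 12.6688
D_2 = 15.1988
D_3 = 18.2340
Terminal value at t=3: TV = D_4/(r−g) = 19.0181/(0.1651−0.043) = 155.7581
P₀ = 12.6688/(1+0.1651)^1 + 15.1988/(1+0.1651)^2 + 18.2340/(1+0.1651)^3 + 155.7581/(1+0.1651)^3 = 132.0821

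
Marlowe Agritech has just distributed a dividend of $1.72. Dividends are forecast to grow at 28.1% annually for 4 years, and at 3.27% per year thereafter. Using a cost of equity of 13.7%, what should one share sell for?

Two-stage DDM. Project D₁…D_4 at 0.281, terminal growth 0.0327, discount at r = 0.137.
D_1 = 2.2033
D_2 = 2.8225
D_3 = 3.6156
D_4 = 4.6315
Terminal value at t=4: TV = D_5/(r−g) = 4.7830/(0.137−0.0327) = 45.8580
P₀ = 2.2033/(1+0.137)^1 + 2.8225/(1+0.137)^2 + 3.6156/(1+0.137)^3 + 4.6315/(1+0.137)^4 + 45.8580/(1+0.137)^4 = 36.7915

$36.79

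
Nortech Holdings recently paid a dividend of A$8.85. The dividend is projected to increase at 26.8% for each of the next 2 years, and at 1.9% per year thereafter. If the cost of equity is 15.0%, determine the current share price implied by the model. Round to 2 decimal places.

Two-stage DDM. Project D₁…D_2 at 0.268, terminal growth 0.019, discount at r = 0.15.
D_1 = 11.2218
D_2 = 14.2292
Terminal value at t=2: TV = D_3/(r−g) = 14.4996/(0.15−0.019) = 110.6840
P₀ = 11.2218/(1+0.15)^1 + 14.2292/(1+0.15)^2 + 110.6840/(1+0.15)^2 = 104.2104

A$104.21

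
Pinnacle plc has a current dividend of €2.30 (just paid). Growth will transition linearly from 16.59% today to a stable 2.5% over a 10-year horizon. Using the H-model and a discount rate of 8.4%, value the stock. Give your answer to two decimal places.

€67.42

H-model: P₀ = D₀[(1+g_L) + H(g_S−g_L)]/(r−g_L), with H = 10/2 = 5.
P₀ = 2.30 × [(1+0.025) + 5×(0.1659−0.025)] / (0.084−0.025)
   = 2.30 × 1.7295 / 0.059 = 67.4212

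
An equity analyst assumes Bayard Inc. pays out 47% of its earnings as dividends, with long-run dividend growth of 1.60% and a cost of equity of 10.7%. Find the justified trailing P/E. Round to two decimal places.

Justified trailing P/E = b(1+g)/(r−g) = 0.47×(1+0.016)/(0.107−0.016) = 5.2475

5.25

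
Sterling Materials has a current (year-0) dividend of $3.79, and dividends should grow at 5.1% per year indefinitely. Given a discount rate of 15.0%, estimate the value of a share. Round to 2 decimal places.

Gordon growth model: P₀ = D₁/(r − g). D₁ = 3.79 × (1 + 0.051) = 3.9833.
P₀ = 3.9833 / (0.15 − 0.051) = 3.9833 / 0.099 = 40.2353

$40.24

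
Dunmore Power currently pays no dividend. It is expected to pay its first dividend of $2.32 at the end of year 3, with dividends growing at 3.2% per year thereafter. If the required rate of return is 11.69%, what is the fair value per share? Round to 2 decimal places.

$21.91

Deferred-dividend DDM. At t=2 the remaining stream is a growing perpetuity with first payment D_3 = 2.32.
V_2 = D_3/(r−g) = 2.32/(0.1169−0.032) = 27.3263
P₀ = V_2/(1+r)^2 = 27.3263/(1+0.1169)^2 = 21.9054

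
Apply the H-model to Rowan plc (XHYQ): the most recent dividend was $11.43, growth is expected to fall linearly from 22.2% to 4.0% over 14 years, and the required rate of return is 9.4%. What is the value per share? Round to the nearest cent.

$489.80

H-model: P₀ = D₀[(1+g_L) + H(g_S−g_L)]/(r−g_L), with H = 14/2 = 7.
P₀ = 11.43 × [(1+0.04) + 7×(0.222−0.04)] / (0.094−0.04)
   = 11.43 × 2.3140 / 0.054 = 489.7967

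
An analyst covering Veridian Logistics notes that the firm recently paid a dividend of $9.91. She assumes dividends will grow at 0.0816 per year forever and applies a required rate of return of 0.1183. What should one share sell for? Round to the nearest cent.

$292.06

Gordon growth model: P₀ = D₁/(r − g). D₁ = 9.91 × (1 + 0.0816) = 10.7187.
P₀ = 10.7187 / (0.1183 − 0.0816) = 10.7187 / 0.0367 = 292.0615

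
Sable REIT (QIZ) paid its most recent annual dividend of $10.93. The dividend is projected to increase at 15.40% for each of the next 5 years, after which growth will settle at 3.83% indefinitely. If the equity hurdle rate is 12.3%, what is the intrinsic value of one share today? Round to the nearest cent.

$212.87

Two-stage DDM. Project D₁…D_5 at 0.154, terminal growth 0.0383, discount at r = 0.123.
D_1 = 12.6132
D_2 = 14.5557
D_3 = 16.7972
D_4 = 19.3840
D_5 = 22.3691
Terminal value at t=5: TV = D_6/(r−g) = 23.2259/(0.123−0.0383) = 274.2134
P₀ = 12.6132/(1+0.123)^1 + 14.5557/(1+0.123)^2 + 16.7972/(1+0.123)^3 + 19.3840/(1+0.123)^4 + 22.3691/(1+0.123)^5 + 274.2134/(1+0.123)^5 = 212.8746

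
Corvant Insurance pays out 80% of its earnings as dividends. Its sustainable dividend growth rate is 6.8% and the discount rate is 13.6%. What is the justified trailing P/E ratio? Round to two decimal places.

Justified trailing P/E = b(1+g)/(r−g) = 0.80×(1+0.068)/(0.136−0.068) = 12.5647

12.56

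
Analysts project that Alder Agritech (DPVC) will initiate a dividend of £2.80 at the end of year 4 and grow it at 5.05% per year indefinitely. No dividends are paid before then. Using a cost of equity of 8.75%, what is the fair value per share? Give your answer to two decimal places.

£58.84

Deferred-dividend DDM. At t=3 the remaining stream is a growing perpetuity with first payment D_4 = 2.80.
V_3 = D_4/(r−g) = 2.80/(0.0875−0.0505) = 75.6757
P₀ = V_3/(1+r)^3 = 75.6757/(1+0.0875)^3 = 58.8394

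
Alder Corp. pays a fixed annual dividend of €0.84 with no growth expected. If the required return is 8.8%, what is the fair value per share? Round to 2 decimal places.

€9.55

Zero-growth DDM (perpetuity): P₀ = D/r = 0.84 / 0.088 = 9.5455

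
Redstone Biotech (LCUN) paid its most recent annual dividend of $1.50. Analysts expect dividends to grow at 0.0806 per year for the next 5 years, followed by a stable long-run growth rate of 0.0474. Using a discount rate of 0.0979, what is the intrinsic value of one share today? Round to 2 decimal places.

Two-stage DDM. Project D₁…D_5 at 0.0806, terminal growth 0.0474, discount at r = 0.0979.
D_1 = 1.6209
D_2 = 1.7515
D_3 = 1.8927
D_4 = 2.0453
D_5 = 2.2101
Terminal value at t=5: TV = D_6/(r−g) = 2.3149/(0.0979−0.0474) = 45.8392
P₀ = 1.6209/(1+0.0979)^1 + 1.7515/(1+0.0979)^2 + 1.8927/(1+0.0979)^3 + 2.0453/(1+0.0979)^4 + 2.2101/(1+0.0979)^5 + 45.8392/(1+0.0979)^5 = 35.8886

$35.89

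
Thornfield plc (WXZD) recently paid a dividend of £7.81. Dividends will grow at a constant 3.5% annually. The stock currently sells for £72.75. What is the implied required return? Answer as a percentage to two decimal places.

Rearranging the constant-growth DDM: r = D₁/P₀ + g.
D₁ = 7.81 × (1 + 0.035) = 8.0833.
r = 8.0833 / 72.75 + 0.035 = 0.11111 + 0.035 = 0.14611

14.61%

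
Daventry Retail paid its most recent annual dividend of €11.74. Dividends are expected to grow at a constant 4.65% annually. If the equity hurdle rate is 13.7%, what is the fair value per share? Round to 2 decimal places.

€135.76

Gordon growth model: P₀ = D₁/(r − g). D₁ = 11.74 × (1 + 0.0465) = 12.2859.
P₀ = 12.2859 / (0.137 − 0.0465) = 12.2859 / 0.0905 = 135.7559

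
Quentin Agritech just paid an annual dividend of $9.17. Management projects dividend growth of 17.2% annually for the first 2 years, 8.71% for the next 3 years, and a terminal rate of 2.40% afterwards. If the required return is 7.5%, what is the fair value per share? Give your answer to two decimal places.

Three-stage DDM. Project D₁…D_5; terminal Gordon value at t=5 with g = 0.024; discount at r = 0.075.
D_1 = 10.7472
D_2 = 12.5958
D_3 = 13.6929
D_4 = 14.8855
D_5 = 16.1820
TV_5 = 16.5704/(0.075−0.024) = 324.9098
P₀ = Σ Dₜ/(1+r)ᵗ + TV_5/(1+r)^5 = 280.6559

$280.66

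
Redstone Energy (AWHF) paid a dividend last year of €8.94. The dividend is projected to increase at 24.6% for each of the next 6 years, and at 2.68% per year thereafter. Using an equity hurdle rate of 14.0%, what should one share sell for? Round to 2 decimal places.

€212.31

Two-stage DDM. Project D₁…D_6 at 0.246, terminal growth 0.0268, discount at r = 0.14.
D_1 = 11.1392
D_2 = 13.8795
D_3 = 17.2938
D_4 = 21.5481
D_5 = 26.8490
D_6 = 33.4538
Terminal value at t=6: TV = D_7/(r−g) = 34.3504/(0.14−0.0268) = 303.4486
P₀ = 11.1392/(1+0.14)^1 + 13.8795/(1+0.14)^2 + 17.2938/(1+0.14)^3 + 21.5481/(1+0.14)^4 + 26.8490/(1+0.14)^5 + 33.4538/(1+0.14)^6 + 303.4486/(1+0.14)^6 = 212.3149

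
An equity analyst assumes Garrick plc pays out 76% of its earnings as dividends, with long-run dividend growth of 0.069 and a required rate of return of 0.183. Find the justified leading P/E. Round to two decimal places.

6.67

Justified leading P/E = b/(r−g) = 0.76/(0.183−0.069) = 6.6667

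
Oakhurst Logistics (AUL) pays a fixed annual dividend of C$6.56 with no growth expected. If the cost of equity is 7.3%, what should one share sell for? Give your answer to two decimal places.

C$89.86

Zero-growth DDM (perpetuity): P₀ = D/r = 6.56 / 0.073 = 89.8630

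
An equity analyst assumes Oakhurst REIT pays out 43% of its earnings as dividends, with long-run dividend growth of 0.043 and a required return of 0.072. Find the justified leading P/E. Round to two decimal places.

Justified leading P/E = b/(r−g) = 0.43/(0.072−0.043) = 14.8276

14.83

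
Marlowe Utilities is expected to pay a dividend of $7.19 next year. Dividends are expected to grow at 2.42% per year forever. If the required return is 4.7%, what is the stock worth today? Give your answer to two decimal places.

Gordon growth model: P₀ = D₁/(r − g), with D₁ = 7.19 given directly.
P₀ = 7.1900 / (0.047 − 0.0242) = 7.1900 / 0.0228 = 315.3509

$315.35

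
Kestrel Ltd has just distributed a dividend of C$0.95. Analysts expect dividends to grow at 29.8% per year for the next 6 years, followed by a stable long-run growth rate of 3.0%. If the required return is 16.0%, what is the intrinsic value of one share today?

C$23.38

Two-stage DDM. Project D₁…D_6 at 0.298, terminal growth 0.03, discount at r = 0.16.
D_1 = 1.2331
D_2 = 1.6006
D_3 = 2.0775
D_4 = 2.6966
D_5 = 3.5002
D_6 = 4.5433
Terminal value at t=6: TV = D_7/(r−g) = 4.6796/(0.16−0.03) = 35.9969
P₀ = 1.2331/(1+0.16)^1 + 1.6006/(1+0.16)^2 + 2.0775/(1+0.16)^3 + 2.6966/(1+0.16)^4 + 3.5002/(1+0.16)^5 + 4.5433/(1+0.16)^6 + 35.9969/(1+0.16)^6 = 23.3787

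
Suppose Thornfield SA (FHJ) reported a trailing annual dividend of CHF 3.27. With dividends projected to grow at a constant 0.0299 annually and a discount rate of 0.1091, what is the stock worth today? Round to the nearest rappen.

Gordon growth model: P₀ = D₁/(r − g). D₁ = 3.27 × (1 + 0.0299) = 3.3678.
P₀ = 3.3678 / (0.1091 − 0.0299) = 3.3678 / 0.0792 = 42.5224

CHF 42.52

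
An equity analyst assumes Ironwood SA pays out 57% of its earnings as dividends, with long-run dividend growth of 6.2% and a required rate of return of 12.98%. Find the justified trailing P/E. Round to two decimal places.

Justified trailing P/E = b(1+g)/(r−g) = 0.57×(1+0.062)/(0.1298−0.062) = 8.9283

8.93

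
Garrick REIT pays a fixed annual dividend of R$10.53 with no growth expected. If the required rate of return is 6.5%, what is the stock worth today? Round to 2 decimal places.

Zero-growth DDM (perpetuity): P₀ = D/r = 10.53 / 0.065 = 162.0000

R$162.00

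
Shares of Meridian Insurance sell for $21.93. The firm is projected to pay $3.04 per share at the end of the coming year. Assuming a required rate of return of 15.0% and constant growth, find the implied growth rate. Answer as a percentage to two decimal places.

From P₀ = D₁/(r − g), the implied growth is g = r − D₁/P₀.
g = 0.15 − 3.04/21.93 = 0.15 − 0.13862 = 0.01138

1.14%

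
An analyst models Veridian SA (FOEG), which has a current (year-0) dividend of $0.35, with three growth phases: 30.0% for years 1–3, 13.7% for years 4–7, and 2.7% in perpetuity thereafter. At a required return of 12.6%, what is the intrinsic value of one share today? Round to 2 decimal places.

$9.43

Three-stage DDM. Project D₁…D_7; terminal Gordon value at t=7 with g = 0.027; discount at r = 0.126.
D_1 = 0.4550
D_2 = 0.5915
D_3 = 0.7689
D_4 = 0.8743
D_5 = 0.9941
D_6 = 1.1303
D_7 = 1.2851
TV_7 = 1.3198/(0.126−0.027) = 13.3314
P₀ = Σ Dₜ/(1+r)ᵗ + TV_7/(1+r)^7 = 9.4259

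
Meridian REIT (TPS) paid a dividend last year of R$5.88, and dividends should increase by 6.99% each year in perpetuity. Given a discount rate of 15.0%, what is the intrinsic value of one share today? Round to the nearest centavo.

R$78.54

Gordon growth model: P₀ = D₁/(r − g). D₁ = 5.88 × (1 + 0.0699) = 6.2910.
P₀ = 6.2910 / (0.15 − 0.0699) = 6.2910 / 0.0801 = 78.5395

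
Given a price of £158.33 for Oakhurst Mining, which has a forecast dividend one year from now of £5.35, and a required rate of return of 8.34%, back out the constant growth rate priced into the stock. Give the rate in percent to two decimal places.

4.96%

From P₀ = D₁/(r − g), the implied growth is g = r − D₁/P₀.
g = 0.0834 − 5.35/158.33 = 0.0834 − 0.03379 = 0.04961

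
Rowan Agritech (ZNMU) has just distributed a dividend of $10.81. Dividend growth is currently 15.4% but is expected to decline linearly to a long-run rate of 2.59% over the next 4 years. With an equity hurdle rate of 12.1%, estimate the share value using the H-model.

$145.74

H-model: P₀ = D₀[(1+g_L) + H(g_S−g_L)]/(r−g_L), with H = 4/2 = 2.
P₀ = 10.81 × [(1+0.0259) + 2×(0.154−0.0259)] / (0.121−0.0259)
   = 10.81 × 1.2821 / 0.0951 = 145.7361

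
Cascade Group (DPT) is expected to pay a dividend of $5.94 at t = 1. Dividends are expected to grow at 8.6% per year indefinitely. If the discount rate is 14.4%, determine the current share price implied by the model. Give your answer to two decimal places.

Gordon growth model: P₀ = D₁/(r − g), with D₁ = 5.94 given directly.
P₀ = 5.9400 / (0.144 − 0.086) = 5.9400 / 0.058 = 102.4138

$102.41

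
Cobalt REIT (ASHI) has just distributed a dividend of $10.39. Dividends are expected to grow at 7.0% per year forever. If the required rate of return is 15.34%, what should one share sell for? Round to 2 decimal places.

Gordon growth model: P₀ = D₁/(r − g). D₁ = 10.39 × (1 + 0.07) = 11.1173.
P₀ = 11.1173 / (0.1534 − 0.07) = 11.1173 / 0.0834 = 133.3010

$133.30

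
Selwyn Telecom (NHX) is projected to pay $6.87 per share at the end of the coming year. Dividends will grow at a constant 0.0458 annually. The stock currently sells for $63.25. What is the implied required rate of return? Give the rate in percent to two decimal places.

Rearranging the constant-growth DDM: r = D₁/P₀ + g.
r = 6.8700 / 63.25 + 0.0458 = 0.10862 + 0.0458 = 0.15442

15.44%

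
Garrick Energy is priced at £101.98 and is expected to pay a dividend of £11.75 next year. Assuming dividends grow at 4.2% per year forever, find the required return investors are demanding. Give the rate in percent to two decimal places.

15.72%

Rearranging the constant-growth DDM: r = D₁/P₀ + g.
r = 11.7500 / 101.98 + 0.042 = 0.11522 + 0.042 = 0.15722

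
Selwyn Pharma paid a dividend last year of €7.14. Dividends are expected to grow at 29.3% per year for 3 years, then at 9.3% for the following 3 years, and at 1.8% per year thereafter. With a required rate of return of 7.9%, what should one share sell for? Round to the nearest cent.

€282.05

Three-stage DDM. Project D₁…D_6; terminal Gordon value at t=6 with g = 0.018; discount at r = 0.079.
D_1 = 9.2320
D_2 = 11.9370
D_3 = 15.4345
D_4 = 16.8700
D_5 = 18.4389
D_6 = 20.1537
TV_6 = 20.5164/(0.079−0.018) = 336.3351
P₀ = Σ Dₜ/(1+r)ᵗ + TV_6/(1+r)^6 = 282.0496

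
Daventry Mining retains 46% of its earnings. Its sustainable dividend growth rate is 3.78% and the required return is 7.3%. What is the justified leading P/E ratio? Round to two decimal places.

15.34

Payout ratio b = 1 − 0.46 = 0.54.
Justified leading P/E = b/(r−g) = 0.54/(0.073−0.0378) = 15.3409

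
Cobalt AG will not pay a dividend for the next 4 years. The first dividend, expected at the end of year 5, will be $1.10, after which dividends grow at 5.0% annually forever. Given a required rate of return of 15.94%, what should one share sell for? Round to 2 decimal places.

$5.56

Deferred-dividend DDM. At t=4 the remaining stream is a growing perpetuity with first payment D_5 = 1.10.
V_4 = D_5/(r−g) = 1.10/(0.1594−0.05) = 10.0548
P₀ = V_4/(1+r)^4 = 10.0548/(1+0.1594)^4 = 5.5647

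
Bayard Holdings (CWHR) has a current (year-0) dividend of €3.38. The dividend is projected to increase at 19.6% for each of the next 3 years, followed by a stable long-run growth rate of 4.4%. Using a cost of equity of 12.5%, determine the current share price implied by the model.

€63.82

Two-stage DDM. Project D₁…D_3 at 0.196, terminal growth 0.044, discount at r = 0.125.
D_1 = 4.0425
D_2 = 4.8348
D_3 = 5.7824
Terminal value at t=3: TV = D_4/(r−g) = 6.0369/(0.125−0.044) = 74.5291
P₀ = 4.0425/(1+0.125)^1 + 4.8348/(1+0.125)^2 + 5.7824/(1+0.125)^3 + 74.5291/(1+0.125)^3 = 63.8187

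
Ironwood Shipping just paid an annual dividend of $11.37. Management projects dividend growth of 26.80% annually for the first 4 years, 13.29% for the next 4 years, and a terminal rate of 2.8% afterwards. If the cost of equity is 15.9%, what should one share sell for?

$235.49

Three-stage DDM. Project D₁…D_8; terminal Gordon value at t=8 with g = 0.028; discount at r = 0.159.
D_1 = 14.4172
D_2 = 18.2810
D_3 = 23.1803
D_4 = 29.3926
D_5 = 33.2988
D_6 = 37.7243
D_7 = 42.7378
D_8 = 48.4177
TV_8 = 49.7734/(0.159−0.028) = 379.9493
P₀ = Σ Dₜ/(1+r)ᵗ + TV_8/(1+r)^8 = 235.4943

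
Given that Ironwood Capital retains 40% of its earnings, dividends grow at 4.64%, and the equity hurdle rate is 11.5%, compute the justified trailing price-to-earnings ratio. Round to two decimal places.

Payout ratio b = 1 − 0.40 = 0.60.
Justified trailing P/E = b(1+g)/(r−g) = 0.60×(1+0.0464)/(0.115−0.0464) = 9.1522

9.15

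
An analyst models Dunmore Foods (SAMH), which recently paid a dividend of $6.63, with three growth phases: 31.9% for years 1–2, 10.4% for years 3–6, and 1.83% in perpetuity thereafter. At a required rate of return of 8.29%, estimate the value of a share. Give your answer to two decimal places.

Three-stage DDM. Project D₁…D_6; terminal Gordon value at t=6 with g = 0.0183; discount at r = 0.0829.
D_1 = 8.7450
D_2 = 11.5346
D_3 = 12.7342
D_4 = 14.0586
D_5 = 15.5207
D_6 = 17.1348
TV_6 = 17.4484/(0.0829−0.0183) = 270.0988
P₀ = Σ Dₜ/(1+r)ᵗ + TV_6/(1+r)^6 = 226.7021

$226.70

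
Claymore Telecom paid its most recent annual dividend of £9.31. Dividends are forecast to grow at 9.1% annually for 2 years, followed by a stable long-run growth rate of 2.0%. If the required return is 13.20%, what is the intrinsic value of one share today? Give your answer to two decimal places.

£96.38

Two-stage DDM. Project D₁…D_2 at 0.091, terminal growth 0.02, discount at r = 0.132.
D_1 = 10.1572
D_2 = 11.0815
Terminal value at t=2: TV = D_3/(r−g) = 11.3031/(0.132−0.02) = 100.9210
P₀ = 10.1572/(1+0.132)^1 + 11.0815/(1+0.132)^2 + 100.9210/(1+0.132)^2 = 96.3775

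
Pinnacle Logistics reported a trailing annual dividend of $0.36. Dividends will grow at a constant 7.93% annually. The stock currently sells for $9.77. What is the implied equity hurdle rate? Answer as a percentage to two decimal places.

11.91%

Rearranging the constant-growth DDM: r = D₁/P₀ + g.
D₁ = 0.36 × (1 + 0.0793) = 0.3885.
r = 0.3885 / 9.77 + 0.0793 = 0.03977 + 0.0793 = 0.11907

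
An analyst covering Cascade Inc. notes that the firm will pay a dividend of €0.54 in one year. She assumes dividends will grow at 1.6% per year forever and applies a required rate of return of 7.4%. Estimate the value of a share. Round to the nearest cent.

Gordon growth model: P₀ = D₁/(r − g), with D₁ = 0.54 given directly.
P₀ = 0.5400 / (0.074 − 0.016) = 0.5400 / 0.058 = 9.3103

€9.31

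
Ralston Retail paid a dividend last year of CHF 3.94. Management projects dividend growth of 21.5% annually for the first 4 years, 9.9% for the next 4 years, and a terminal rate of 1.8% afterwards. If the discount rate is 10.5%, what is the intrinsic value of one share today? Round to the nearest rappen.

Three-stage DDM. Project D₁…D_8; terminal Gordon value at t=8 with g = 0.018; discount at r = 0.105.
D_1 = 4.7871
D_2 = 5.8163
D_3 = 7.0668
D_4 = 8.5862
D_5 = 9.4362
D_6 = 10.3704
D_7 = 11.3971
D_8 = 12.5254
TV_8 = 12.7509/(0.105−0.018) = 146.5617
P₀ = Σ Dₜ/(1+r)ᵗ + TV_8/(1+r)^8 = 108.7537

CHF 108.75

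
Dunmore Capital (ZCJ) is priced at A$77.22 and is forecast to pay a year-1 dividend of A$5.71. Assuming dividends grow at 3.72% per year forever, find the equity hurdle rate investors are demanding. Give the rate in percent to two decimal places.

11.11%

Rearranging the constant-growth DDM: r = D₁/P₀ + g.
r = 5.7100 / 77.22 + 0.0372 = 0.07394 + 0.0372 = 0.11114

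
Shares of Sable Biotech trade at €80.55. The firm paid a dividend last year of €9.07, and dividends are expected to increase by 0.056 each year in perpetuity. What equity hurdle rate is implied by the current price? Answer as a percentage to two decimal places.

17.49%

Rearranging the constant-growth DDM: r = D₁/P₀ + g.
D₁ = 9.07 × (1 + 0.056) = 9.5779.
r = 9.5779 / 80.55 + 0.056 = 0.11891 + 0.056 = 0.17491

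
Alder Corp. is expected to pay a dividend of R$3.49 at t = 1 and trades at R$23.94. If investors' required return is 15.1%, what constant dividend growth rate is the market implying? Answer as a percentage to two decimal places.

From P₀ = D₁/(r − g), the implied growth is g = r − D₁/P₀.
g = 0.151 − 3.49/23.94 = 0.151 − 0.14578 = 0.00522

0.52%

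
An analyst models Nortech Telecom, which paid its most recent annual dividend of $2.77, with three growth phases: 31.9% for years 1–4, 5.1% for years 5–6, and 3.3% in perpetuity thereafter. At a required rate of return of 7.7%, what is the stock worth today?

$170.20

Three-stage DDM. Project D₁…D_6; terminal Gordon value at t=6 with g = 0.033; discount at r = 0.077.
D_1 = 3.6536
D_2 = 4.8191
D_3 = 6.3564
D_4 = 8.3841
D_5 = 8.8117
D_6 = 9.2611
TV_6 = 9.5668/(0.077−0.033) = 217.4263
P₀ = Σ Dₜ/(1+r)ᵗ + TV_6/(1+r)^6 = 170.2037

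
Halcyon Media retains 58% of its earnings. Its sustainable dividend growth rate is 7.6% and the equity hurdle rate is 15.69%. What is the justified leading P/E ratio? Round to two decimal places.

5.19

Payout ratio b = 1 − 0.58 = 0.42.
Justified leading P/E = b/(r−g) = 0.42/(0.1569−0.076) = 5.1916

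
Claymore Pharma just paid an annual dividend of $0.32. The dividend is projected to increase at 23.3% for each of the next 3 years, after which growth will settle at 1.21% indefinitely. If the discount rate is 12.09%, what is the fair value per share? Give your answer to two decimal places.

Two-stage DDM. Project D₁…D_3 at 0.233, terminal growth 0.0121, discount at r = 0.1209.
D_1 = 0.3946
D_2 = 0.4865
D_3 = 0.5998
Terminal value at t=3: TV = D_4/(r−g) = 0.6071/(0.1209−0.0121) = 5.5800
P₀ = 0.3946/(1+0.1209)^1 + 0.4865/(1+0.1209)^2 + 0.5998/(1+0.1209)^3 + 5.5800/(1+0.1209)^3 = 5.1273

$5.13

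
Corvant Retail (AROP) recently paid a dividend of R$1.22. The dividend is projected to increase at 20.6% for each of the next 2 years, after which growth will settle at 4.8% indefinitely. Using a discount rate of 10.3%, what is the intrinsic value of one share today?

Two-stage DDM. Project D₁…D_2 at 0.206, terminal growth 0.048, discount at r = 0.103.
D_1 = 1.4713
D_2 = 1.7744
Terminal value at t=2: TV = D_3/(r−g) = 1.8596/(0.103−0.048) = 33.8106
P₀ = 1.4713/(1+0.103)^1 + 1.7744/(1+0.103)^2 + 33.8106/(1+0.103)^2 = 30.5833

R$30.58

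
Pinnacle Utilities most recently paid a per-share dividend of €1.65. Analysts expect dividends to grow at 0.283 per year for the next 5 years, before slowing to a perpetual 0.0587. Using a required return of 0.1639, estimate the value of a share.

Two-stage DDM. Project D₁…D_5 at 0.283, terminal growth 0.0587, discount at r = 0.1639.
D_1 = 2.1169
D_2 = 2.7160
D_3 = 3.4847
D_4 = 4.4709
D_5 = 5.7361
Terminal value at t=5: TV = D_6/(r−g) = 6.0728/(0.1639−0.0587) = 57.7264
P₀ = 2.1169/(1+0.1639)^1 + 2.7160/(1+0.1639)^2 + 3.4847/(1+0.1639)^3 + 4.4709/(1+0.1639)^4 + 5.7361/(1+0.1639)^5 + 57.7264/(1+0.1639)^5 = 38.1827

€38.18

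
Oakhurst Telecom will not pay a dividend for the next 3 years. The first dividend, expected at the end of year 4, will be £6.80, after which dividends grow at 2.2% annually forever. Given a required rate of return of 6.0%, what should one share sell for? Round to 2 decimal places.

Deferred-dividend DDM. At t=3 the remaining stream is a growing perpetuity with first payment D_4 = 6.80.
V_3 = D_4/(r−g) = 6.80/(0.06−0.022) = 178.9474
P₀ = V_3/(1+r)^3 = 178.9474/(1+0.06)^3 = 150.2477

£150.25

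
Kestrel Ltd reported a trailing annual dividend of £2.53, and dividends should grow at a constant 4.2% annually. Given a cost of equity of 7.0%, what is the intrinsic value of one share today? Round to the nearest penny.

£94.15

Gordon growth model: P₀ = D₁/(r − g). D₁ = 2.53 × (1 + 0.042) = 2.6363.
P₀ = 2.6363 / (0.07 − 0.042) = 2.6363 / 0.028 = 94.1521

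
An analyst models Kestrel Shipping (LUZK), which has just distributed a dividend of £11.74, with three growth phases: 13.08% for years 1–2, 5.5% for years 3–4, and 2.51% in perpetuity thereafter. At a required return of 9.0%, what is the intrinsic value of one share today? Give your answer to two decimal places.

£235.85

Three-stage DDM. Project D₁…D_4; terminal Gordon value at t=4 with g = 0.0251; discount at r = 0.09.
D_1 = 13.2756
D_2 = 15.0120
D_3 = 15.8377
D_4 = 16.7088
TV_4 = 17.1282/(0.09−0.0251) = 263.9163
P₀ = Σ Dₜ/(1+r)ᵗ + TV_4/(1+r)^4 = 235.8462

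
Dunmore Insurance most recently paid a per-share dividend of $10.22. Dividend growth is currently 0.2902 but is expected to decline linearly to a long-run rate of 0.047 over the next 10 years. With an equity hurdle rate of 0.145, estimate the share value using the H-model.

$236.00

H-model: P₀ = D₀[(1+g_L) + H(g_S−g_L)]/(r−g_L), with H = 10/2 = 5.
P₀ = 10.22 × [(1+0.047) + 5×(0.2902−0.047)] / (0.145−0.047)
   = 10.22 × 2.2630 / 0.098 = 235.9986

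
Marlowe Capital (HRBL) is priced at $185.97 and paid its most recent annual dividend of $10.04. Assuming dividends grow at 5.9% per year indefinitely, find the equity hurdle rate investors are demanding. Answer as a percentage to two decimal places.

11.62%

Rearranging the constant-growth DDM: r = D₁/P₀ + g.
D₁ = 10.04 × (1 + 0.059) = 10.6324.
r = 10.6324 / 185.97 + 0.059 = 0.05717 + 0.059 = 0.11617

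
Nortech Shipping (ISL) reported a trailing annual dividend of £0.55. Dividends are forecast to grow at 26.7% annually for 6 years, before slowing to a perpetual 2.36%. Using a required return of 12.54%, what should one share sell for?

Two-stage DDM. Project D₁…D_6 at 0.267, terminal growth 0.0236, discount at r = 0.1254.
D_1 = 0.6968
D_2 = 0.8829
D_3 = 1.1186
D_4 = 1.4173
D_5 = 1.7957
D_6 = 2.2752
Terminal value at t=6: TV = D_7/(r−g) = 2.3289/(0.1254−0.0236) = 22.8773
P₀ = 0.6968/(1+0.1254)^1 + 0.8829/(1+0.1254)^2 + 1.1186/(1+0.1254)^3 + 1.4173/(1+0.1254)^4 + 1.7957/(1+0.1254)^5 + 2.2752/(1+0.1254)^6 + 22.8773/(1+0.1254)^6 = 16.3600

£16.36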